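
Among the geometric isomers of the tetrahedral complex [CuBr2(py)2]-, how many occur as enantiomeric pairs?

0

All four vertices of a tetrahedron are equivalent and mutually adjacent, so cis/trans isomerism cannot arise.
Only one geometric arrangement is possible.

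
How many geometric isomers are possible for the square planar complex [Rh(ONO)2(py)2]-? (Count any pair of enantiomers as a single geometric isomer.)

2

The distinct arrangements are (2 in all): ONO cis; ONO trans.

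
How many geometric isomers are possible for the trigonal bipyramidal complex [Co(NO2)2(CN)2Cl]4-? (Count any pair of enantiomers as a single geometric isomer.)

Systematic enumeration (placing each ligand type in turn and discarding arrangements equivalent by rotation or reflection) gives 5 geometric isomers.

5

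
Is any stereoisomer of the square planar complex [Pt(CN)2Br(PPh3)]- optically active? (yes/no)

no

In a square planar complex each vertex has one trans partner and two cis neighbours.
There are 2 geometric isomers: CN cis; CN trans.
Each arrangement has an internal mirror plane or centre of symmetry, so none is chiral.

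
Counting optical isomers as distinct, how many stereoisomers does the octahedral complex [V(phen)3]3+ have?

2

Each phen is bidentate and must span two cis positions.
Only one geometric arrangement is possible; it has no improper symmetry element, so it exists as a pair of enantiomers (2 stereoisomers).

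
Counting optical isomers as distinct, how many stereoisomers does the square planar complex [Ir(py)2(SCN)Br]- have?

A square has two trans pairs of vertices; adjacent vertices are cis.
There are 2 geometric isomers: py cis; py trans.
Each arrangement has an internal mirror plane or centre of symmetry, so none is chiral.

2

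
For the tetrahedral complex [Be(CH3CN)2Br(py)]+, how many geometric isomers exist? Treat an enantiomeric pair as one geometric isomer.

Only one geometric arrangement is possible.

1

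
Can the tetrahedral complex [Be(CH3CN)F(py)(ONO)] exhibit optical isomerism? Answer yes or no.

All four vertices of a tetrahedron are equivalent and mutually adjacent, so cis/trans isomerism cannot arise.
Only one geometric arrangement is possible; it has no improper symmetry element, so it exists as a pair of enantiomers (2 stereoisomers).

yes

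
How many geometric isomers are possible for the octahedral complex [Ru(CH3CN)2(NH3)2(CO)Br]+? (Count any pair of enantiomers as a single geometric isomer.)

6

In an octahedral complex each vertex has one trans partner and four cis neighbours.
There are 6 geometric isomers: CH3CN cis, NH3 trans; CH3CN cis, NH3 cis (3 arrangements, 2 chiral); CH3CN trans, NH3 trans; CH3CN trans, NH3 cis.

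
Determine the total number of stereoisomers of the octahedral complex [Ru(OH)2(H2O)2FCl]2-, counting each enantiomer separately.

8

An octahedron has six vertices in three trans pairs; every non-trans pair is cis.
The distinct arrangements are (6 in all): OH trans, H2O trans; OH cis, H2O cis (3 arrangements, 2 chiral); OH trans, H2O cis; OH cis, H2O trans.
Of these, 2 lack any improper symmetry element and so occur as enantiomeric pairs, giving 6 + 2 = 8 stereoisomers in total.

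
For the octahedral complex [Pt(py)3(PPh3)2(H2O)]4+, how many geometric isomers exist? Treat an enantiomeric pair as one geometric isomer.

3

An octahedron has six vertices in three trans pairs; every non-trans pair is cis.
Working through the distinct placements yields 3 geometric isomers: py mer, PPh3 cis; py mer, PPh3 trans; py fac, PPh3 cis.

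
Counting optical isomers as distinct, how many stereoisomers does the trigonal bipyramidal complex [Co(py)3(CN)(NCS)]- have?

In a trigonal bipyramid the two axial positions differ from the three equatorial ones.
The distinct arrangements are (4 in all): CN axial, NCS axial; CN axial, NCS equatorial; CN equatorial, NCS axial; CN equatorial, NCS equatorial.
Each arrangement has an internal mirror plane or centre of symmetry, so none is chiral.

4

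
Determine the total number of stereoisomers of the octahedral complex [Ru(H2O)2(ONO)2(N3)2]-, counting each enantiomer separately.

6

The six octahedral sites form three mutually perpendicular trans pairs.
There are 5 geometric isomers: H2O trans, ONO trans, N3 trans; H2O trans, ONO cis, N3 cis; H2O cis, ONO trans, N3 cis; H2O cis, ONO cis, N3 cis (chiral); H2O cis, ONO cis, N3 trans.
One of these lacks any improper symmetry element and so occurs as an enantiomeric pair, giving 5 + 1 = 6 stereoisomers in total.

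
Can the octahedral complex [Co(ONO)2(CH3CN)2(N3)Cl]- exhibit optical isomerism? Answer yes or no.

yes

In an octahedral complex each vertex has one trans partner and four cis neighbours.
Systematic placement gives 6 geometric isomers: ONO trans, CH3CN trans; ONO cis, CH3CN trans; ONO trans, CH3CN cis; ONO cis, CH3CN cis (3 arrangements, 2 chiral).
Of these, 2 lack any improper symmetry element and so occur as enantiomeric pairs, giving 6 + 2 = 8 stereoisomers in total.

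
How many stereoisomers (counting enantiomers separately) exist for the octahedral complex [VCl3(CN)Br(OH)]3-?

5

In an octahedral complex each vertex has one trans partner and four cis neighbours.
The distinct arrangements are (4 in all): Cl mer (3 arrangements); Cl fac (chiral).
One of these lacks any improper symmetry element and so occurs as an enantiomeric pair, giving 4 + 1 = 5 stereoisomers in total.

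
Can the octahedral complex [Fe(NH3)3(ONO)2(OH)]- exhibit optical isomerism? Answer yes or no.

no

In an octahedral complex each vertex has one trans partner and four cis neighbours.
Systematic placement gives 3 geometric isomers: NH3 mer, ONO trans; NH3 mer, ONO cis; NH3 fac, ONO cis.
Each arrangement has an internal mirror plane or centre of symmetry, so none is chiral.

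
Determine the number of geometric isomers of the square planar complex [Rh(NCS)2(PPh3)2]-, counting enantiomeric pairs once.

2

A square has two trans pairs of vertices; adjacent vertices are cis.
The distinct arrangements are (2 in all): NCS cis; NCS trans.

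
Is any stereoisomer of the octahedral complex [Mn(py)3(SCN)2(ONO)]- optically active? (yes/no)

no

There are 3 geometric isomers: py mer, SCN cis; py mer, SCN trans; py fac, SCN cis.
Each arrangement has an internal mirror plane or centre of symmetry, so none is chiral.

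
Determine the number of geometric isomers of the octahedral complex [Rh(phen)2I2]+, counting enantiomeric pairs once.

2

Each phen is bidentate and must span two cis positions.
Systematic placement gives 2 geometric isomers: I trans; I cis (chiral).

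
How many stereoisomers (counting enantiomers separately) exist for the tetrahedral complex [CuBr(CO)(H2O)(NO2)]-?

2

All four vertices of a tetrahedron are equivalent and mutually adjacent, so cis/trans isomerism cannot arise.
Only one geometric arrangement is possible; it has no improper symmetry element, so it exists as a pair of enantiomers (2 stereoisomers).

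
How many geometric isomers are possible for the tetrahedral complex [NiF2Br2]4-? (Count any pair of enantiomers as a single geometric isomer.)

In a tetrahedral complex all four positions are equivalent and every pair of ligands is adjacent — there is no cis/trans distinction.
Only one geometric arrangement is possible.

1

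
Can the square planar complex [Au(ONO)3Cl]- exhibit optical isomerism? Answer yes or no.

Only one geometric arrangement is possible.

no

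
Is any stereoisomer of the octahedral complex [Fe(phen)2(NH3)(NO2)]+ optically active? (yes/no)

In an octahedral complex each vertex has one trans partner and four cis neighbours.
Each phen is bidentate and must span two cis positions.
The distinct arrangements are (2 in all): NH3 and NO2 mutually trans; NH3 and NO2 mutually cis (chiral).
One of these lacks any improper symmetry element and so occurs as an enantiomeric pair, giving 2 + 1 = 3 stereoisomers in total.

yes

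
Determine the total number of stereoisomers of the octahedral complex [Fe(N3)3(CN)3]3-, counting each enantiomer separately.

The six octahedral sites form three mutually perpendicular trans pairs.
Systematic placement gives 2 geometric isomers: N3 mer; N3 fac.
Each arrangement has an internal mirror plane or centre of symmetry, so none is chiral.

2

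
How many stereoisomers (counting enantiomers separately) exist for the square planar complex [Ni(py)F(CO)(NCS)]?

3

A square has two trans pairs of vertices; adjacent vertices are cis.
Working through the distinct placements yields 3 geometric isomers: (CO/NCS trans, F/py trans); (CO/py trans, F/NCS trans); (CO/F trans, NCS/py trans).
Each arrangement has an internal mirror plane or centre of symmetry, so none is chiral.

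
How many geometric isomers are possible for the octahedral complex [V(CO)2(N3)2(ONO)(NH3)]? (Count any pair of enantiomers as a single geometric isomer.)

An octahedron has six vertices in three trans pairs; every non-trans pair is cis.
There are 6 geometric isomers: CO trans, N3 trans; CO trans, N3 cis; CO cis, N3 cis (3 arrangements, 2 chiral); CO cis, N3 trans.

6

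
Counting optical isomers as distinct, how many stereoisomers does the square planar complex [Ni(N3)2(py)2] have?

A square has two trans pairs of vertices; adjacent vertices are cis.
The distinct arrangements are (2 in all): N3 cis; N3 trans.
Each arrangement has an internal mirror plane or centre of symmetry, so none is chiral.

2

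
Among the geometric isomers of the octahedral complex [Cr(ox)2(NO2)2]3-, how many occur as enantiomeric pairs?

1

In an octahedral complex each vertex has one trans partner and four cis neighbours.
Each ox is bidentate and must span two cis positions.
The distinct arrangements are (2 in all): NO2 trans; NO2 cis (chiral).
One of these lacks any improper symmetry element and so occurs as an enantiomeric pair, giving 2 + 1 = 3 stereoisomers in total.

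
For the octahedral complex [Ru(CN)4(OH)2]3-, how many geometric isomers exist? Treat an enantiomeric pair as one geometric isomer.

2

An octahedron has six vertices in three trans pairs; every non-trans pair is cis.
Systematic placement gives 2 geometric isomers: OH trans; OH cis.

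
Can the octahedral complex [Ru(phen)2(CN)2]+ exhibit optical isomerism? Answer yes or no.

An octahedron has six vertices in three trans pairs; every non-trans pair is cis.
Each phen is bidentate and must span two cis positions.
The distinct arrangements are (2 in all): CN trans; CN cis (chiral).
One of these lacks any improper symmetry element and so occurs as an enantiomeric pair, giving 2 + 1 = 3 stereoisomers in total.

yes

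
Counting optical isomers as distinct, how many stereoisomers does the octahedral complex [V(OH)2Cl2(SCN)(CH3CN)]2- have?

There are 6 geometric isomers: OH cis, Cl cis (3 arrangements, 2 chiral); OH trans, Cl cis; OH cis, Cl trans; OH trans, Cl trans.
Of these, 2 lack any improper symmetry element and so occur as enantiomeric pairs, giving 6 + 2 = 8 stereoisomers in total.

8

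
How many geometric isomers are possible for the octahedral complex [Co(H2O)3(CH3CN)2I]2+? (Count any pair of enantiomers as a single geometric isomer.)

The six octahedral sites form three mutually perpendicular trans pairs.
Systematic placement gives 3 geometric isomers: H2O mer, CH3CN trans; H2O fac, CH3CN cis; H2O mer, CH3CN cis.

3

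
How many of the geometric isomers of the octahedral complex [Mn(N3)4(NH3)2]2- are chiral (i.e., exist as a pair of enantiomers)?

0

In an octahedral complex each vertex has one trans partner and four cis neighbours.
Working through the distinct placements yields 2 geometric isomers: NH3 trans; NH3 cis.
Each arrangement has an internal mirror plane or centre of symmetry, so none is chiral.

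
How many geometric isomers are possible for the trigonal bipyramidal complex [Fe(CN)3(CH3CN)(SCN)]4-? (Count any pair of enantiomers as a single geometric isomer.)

4

In a trigonal bipyramid the two axial positions differ from the three equatorial ones.
The distinct arrangements are (4 in all): CH3CN axial, SCN equatorial; CH3CN axial, SCN axial; CH3CN equatorial, SCN equatorial; CH3CN equatorial, SCN axial.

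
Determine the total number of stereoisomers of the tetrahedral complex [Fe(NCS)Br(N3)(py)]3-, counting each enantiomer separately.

2

All four vertices of a tetrahedron are equivalent and mutually adjacent, so cis/trans isomerism cannot arise.
Only one geometric arrangement is possible; it has no improper symmetry element, so it exists as a pair of enantiomers (2 stereoisomers).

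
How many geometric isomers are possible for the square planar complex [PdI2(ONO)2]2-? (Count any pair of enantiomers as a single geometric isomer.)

2

In a square planar complex each vertex has one trans partner and two cis neighbours.
Systematic placement gives 2 geometric isomers: I cis; I trans.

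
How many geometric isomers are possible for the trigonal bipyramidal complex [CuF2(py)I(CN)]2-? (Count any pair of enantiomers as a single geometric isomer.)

A trigonal bipyramid has two axial and three equatorial sites, which are chemically inequivalent.
Systematic enumeration (placing each ligand type in turn and discarding arrangements equivalent by rotation or reflection) gives 7 geometric isomers.

7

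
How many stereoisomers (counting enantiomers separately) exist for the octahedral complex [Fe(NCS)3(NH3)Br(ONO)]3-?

The six octahedral sites form three mutually perpendicular trans pairs.
Working through the distinct placements yields 4 geometric isomers: NCS mer (3 arrangements); NCS fac (chiral).
One of these lacks any improper symmetry element and so occurs as an enantiomeric pair, giving 4 + 1 = 5 stereoisomers in total.

5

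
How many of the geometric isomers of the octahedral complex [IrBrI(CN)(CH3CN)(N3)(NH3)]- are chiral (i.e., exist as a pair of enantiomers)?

In an octahedral complex each vertex has one trans partner and four cis neighbours.
Exhaustive case analysis gives 15 geometric isomers.
Of these, 15 lack any improper symmetry element and so occur as enantiomeric pairs, giving 15 + 15 = 30 stereoisomers in total.

15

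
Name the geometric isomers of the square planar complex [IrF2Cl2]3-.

cis and trans

A square has two trans pairs of vertices; adjacent vertices are cis.
Working through the distinct placements yields 2 geometric isomers: F cis; F trans.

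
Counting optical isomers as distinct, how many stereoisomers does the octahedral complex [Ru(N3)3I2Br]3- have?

3

There are 3 geometric isomers: N3 mer, I cis; N3 mer, I trans; N3 fac, I cis.
Each arrangement has an internal mirror plane or centre of symmetry, so none is chiral.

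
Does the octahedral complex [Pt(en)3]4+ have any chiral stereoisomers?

yes

The six octahedral sites form three mutually perpendicular trans pairs.
Each en is bidentate and must span two cis positions.
Only one geometric arrangement is possible; it has no improper symmetry element, so it exists as a pair of enantiomers (2 stereoisomers).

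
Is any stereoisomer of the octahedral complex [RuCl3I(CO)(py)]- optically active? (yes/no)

Systematic placement gives 4 geometric isomers: Cl mer (3 arrangements); Cl fac (chiral).
One of these lacks any improper symmetry element and so occurs as an enantiomeric pair, giving 4 + 1 = 5 stereoisomers in total.

yes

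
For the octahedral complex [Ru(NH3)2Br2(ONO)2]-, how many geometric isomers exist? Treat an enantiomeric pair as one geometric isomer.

5

An octahedron has six vertices in three trans pairs; every non-trans pair is cis.
There are 5 geometric isomers: NH3 trans, Br trans, ONO trans; NH3 cis, Br trans, ONO cis; NH3 cis, Br cis, ONO trans; NH3 cis, Br cis, ONO cis (chiral); NH3 trans, Br cis, ONO cis.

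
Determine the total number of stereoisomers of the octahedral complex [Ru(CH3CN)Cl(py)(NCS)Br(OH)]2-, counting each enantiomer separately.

The six octahedral sites form three mutually perpendicular trans pairs.
Placing the ligands in turn and identifying arrangements related by rotation or reflection leaves 15 distinct geometric isomers.
Of these, 15 lack any improper symmetry element and so occur as enantiomeric pairs, giving 15 + 15 = 30 stereoisomers in total.

30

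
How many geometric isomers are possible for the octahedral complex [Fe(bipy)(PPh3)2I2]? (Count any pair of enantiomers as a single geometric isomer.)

3

In an octahedral complex each vertex has one trans partner and four cis neighbours.
Each bipy is bidentate and must span two cis positions.
The distinct arrangements are (3 in all): PPh3 cis, I trans; PPh3 cis, I cis (chiral); PPh3 trans, I cis.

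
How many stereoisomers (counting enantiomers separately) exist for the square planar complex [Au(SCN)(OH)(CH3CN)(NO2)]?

In a square planar complex each vertex has one trans partner and two cis neighbours.
Working through the distinct placements yields 3 geometric isomers: (CH3CN/OH trans, NO2/SCN trans); (CH3CN/SCN trans, NO2/OH trans); (CH3CN/NO2 trans, OH/SCN trans).
Each arrangement has an internal mirror plane or centre of symmetry, so none is chiral.

3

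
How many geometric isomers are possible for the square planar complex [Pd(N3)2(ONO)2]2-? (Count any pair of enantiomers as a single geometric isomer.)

2

In a square planar complex each vertex has one trans partner and two cis neighbours.
There are 2 geometric isomers: N3 cis; N3 trans.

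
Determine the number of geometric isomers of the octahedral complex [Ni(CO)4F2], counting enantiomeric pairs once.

2

In an octahedral complex each vertex has one trans partner and four cis neighbours.
There are 2 geometric isomers: F trans; F cis.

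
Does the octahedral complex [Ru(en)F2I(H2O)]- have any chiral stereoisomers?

yes

The six octahedral sites form three mutually perpendicular trans pairs.
Each en is bidentate and must span two cis positions.
Working through the distinct placements yields 4 geometric isomers: F trans; F cis (3 arrangements, 2 chiral).
Of these, 2 lack any improper symmetry element and so occur as enantiomeric pairs, giving 4 + 2 = 6 stereoisomers in total.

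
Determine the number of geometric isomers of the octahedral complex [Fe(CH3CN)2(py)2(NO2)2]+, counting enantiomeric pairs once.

5

The six octahedral sites form three mutually perpendicular trans pairs.
The distinct arrangements are (5 in all): CH3CN trans, py trans, NO2 trans; CH3CN trans, py cis, NO2 cis; CH3CN cis, py trans, NO2 cis; CH3CN cis, py cis, NO2 cis (chiral); CH3CN cis, py cis, NO2 trans.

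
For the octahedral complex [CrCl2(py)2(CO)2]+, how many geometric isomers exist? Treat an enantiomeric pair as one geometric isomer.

5

In an octahedral complex each vertex has one trans partner and four cis neighbours.
Working through the distinct placements yields 5 geometric isomers: Cl trans, py trans, CO trans; Cl cis, py cis, CO trans; Cl cis, py trans, CO cis; Cl cis, py cis, CO cis (chiral); Cl trans, py cis, CO cis.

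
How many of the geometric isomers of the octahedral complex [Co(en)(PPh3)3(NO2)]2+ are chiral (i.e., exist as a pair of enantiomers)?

0

The six octahedral sites form three mutually perpendicular trans pairs.
Each en is bidentate and must span two cis positions.
Working through the distinct placements yields 2 geometric isomers: PPh3 fac; PPh3 mer.
Each arrangement has an internal mirror plane or centre of symmetry, so none is chiral.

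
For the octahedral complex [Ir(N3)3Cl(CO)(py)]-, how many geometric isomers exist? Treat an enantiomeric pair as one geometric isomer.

4

Systematic placement gives 4 geometric isomers: N3 mer (3 arrangements); N3 fac (chiral).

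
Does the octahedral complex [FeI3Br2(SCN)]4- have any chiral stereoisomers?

no

Systematic placement gives 3 geometric isomers: I mer, Br trans; I fac, Br cis; I mer, Br cis.
Each arrangement has an internal mirror plane or centre of symmetry, so none is chiral.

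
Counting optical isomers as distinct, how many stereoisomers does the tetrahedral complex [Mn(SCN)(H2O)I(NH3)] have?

2

Only one geometric arrangement is possible; it has no improper symmetry element, so it exists as a pair of enantiomers (2 stereoisomers).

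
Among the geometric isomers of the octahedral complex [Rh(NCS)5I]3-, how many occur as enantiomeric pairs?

In an octahedral complex each vertex has one trans partner and four cis neighbours.
Only one geometric arrangement is possible.

0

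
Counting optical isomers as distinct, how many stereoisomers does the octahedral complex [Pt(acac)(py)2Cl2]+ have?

4

In an octahedral complex each vertex has one trans partner and four cis neighbours.
Each acac is bidentate and must span two cis positions.
Systematic placement gives 3 geometric isomers: py cis, Cl trans; py trans, Cl cis; py cis, Cl cis (chiral).
One of these lacks any improper symmetry element and so occurs as an enantiomeric pair, giving 3 + 1 = 4 stereoisomers in total.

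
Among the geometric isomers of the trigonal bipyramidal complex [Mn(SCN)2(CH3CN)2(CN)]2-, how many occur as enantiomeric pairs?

Exhaustive case analysis gives 5 geometric isomers.
One of these lacks any improper symmetry element and so occurs as an enantiomeric pair, giving 5 + 1 = 6 stereoisomers in total.

1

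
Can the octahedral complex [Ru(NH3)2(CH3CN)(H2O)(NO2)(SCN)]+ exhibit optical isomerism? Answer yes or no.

yes

The six octahedral sites form three mutually perpendicular trans pairs.
Systematic enumeration (placing each ligand type in turn and discarding arrangements equivalent by rotation or reflection) gives 9 geometric isomers.
Of these, 6 lack any improper symmetry element and so occur as enantiomeric pairs, giving 9 + 6 = 15 stereoisomers in total.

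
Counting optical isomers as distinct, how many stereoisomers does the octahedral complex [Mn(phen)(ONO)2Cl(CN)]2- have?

6

An octahedron has six vertices in three trans pairs; every non-trans pair is cis.
Each phen is bidentate and must span two cis positions.
The distinct arrangements are (4 in all): ONO cis (3 arrangements, 2 chiral); ONO trans.
Of these, 2 lack any improper symmetry element and so occur as enantiomeric pairs, giving 4 + 2 = 6 stereoisomers in total.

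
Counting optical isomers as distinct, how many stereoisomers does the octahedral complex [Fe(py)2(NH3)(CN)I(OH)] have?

15

In an octahedral complex each vertex has one trans partner and four cis neighbours.
Exhaustive case analysis gives 9 geometric isomers.
Of these, 6 lack any improper symmetry element and so occur as enantiomeric pairs, giving 9 + 6 = 15 stereoisomers in total.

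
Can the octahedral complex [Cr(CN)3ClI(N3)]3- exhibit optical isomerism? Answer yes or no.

The six octahedral sites form three mutually perpendicular trans pairs.
Working through the distinct placements yields 4 geometric isomers: CN mer (3 arrangements); CN fac (chiral).
One of these lacks any improper symmetry element and so occurs as an enantiomeric pair, giving 4 + 1 = 5 stereoisomers in total.

yes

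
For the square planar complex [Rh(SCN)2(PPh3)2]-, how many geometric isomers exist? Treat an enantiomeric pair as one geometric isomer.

There are 2 geometric isomers: SCN cis; SCN trans.

2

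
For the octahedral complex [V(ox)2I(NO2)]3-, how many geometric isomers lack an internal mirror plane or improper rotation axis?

Each ox is bidentate and must span two cis positions.
There are 2 geometric isomers: I and NO2 mutually trans; I and NO2 mutually cis (chiral).
One of these lacks any improper symmetry element and so occurs as an enantiomeric pair, giving 2 + 1 = 3 stereoisomers in total.

1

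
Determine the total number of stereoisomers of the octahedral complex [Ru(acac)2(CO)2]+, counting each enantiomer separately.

In an octahedral complex each vertex has one trans partner and four cis neighbours.
Each acac is bidentate and must span two cis positions.
Systematic placement gives 2 geometric isomers: CO trans; CO cis (chiral).
One of these lacks any improper symmetry element and so occurs as an enantiomeric pair, giving 2 + 1 = 3 stereoisomers in total.

3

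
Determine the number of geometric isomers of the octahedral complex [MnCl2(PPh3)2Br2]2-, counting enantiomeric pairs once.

5

In an octahedral complex each vertex has one trans partner and four cis neighbours.
Working through the distinct placements yields 5 geometric isomers: Cl trans, PPh3 trans, Br trans; Cl cis, PPh3 cis, Br trans; Cl cis, PPh3 trans, Br cis; Cl cis, PPh3 cis, Br cis (chiral); Cl trans, PPh3 cis, Br cis.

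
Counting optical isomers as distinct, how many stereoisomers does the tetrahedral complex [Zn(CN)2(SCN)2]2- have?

All four vertices of a tetrahedron are equivalent and mutually adjacent, so cis/trans isomerism cannot arise.
Only one geometric arrangement is possible.

1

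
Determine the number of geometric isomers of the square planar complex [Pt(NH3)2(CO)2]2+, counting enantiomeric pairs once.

Systematic placement gives 2 geometric isomers: NH3 cis; NH3 trans.

2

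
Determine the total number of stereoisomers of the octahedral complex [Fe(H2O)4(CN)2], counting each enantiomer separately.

2

The six octahedral sites form three mutually perpendicular trans pairs.
Systematic placement gives 2 geometric isomers: CN trans; CN cis.
Each arrangement has an internal mirror plane or centre of symmetry, so none is chiral.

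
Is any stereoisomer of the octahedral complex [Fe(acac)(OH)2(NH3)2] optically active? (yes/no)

yes

In an octahedral complex each vertex has one trans partner and four cis neighbours.
Each acac is bidentate and must span two cis positions.
Working through the distinct placements yields 3 geometric isomers: OH cis, NH3 trans; OH cis, NH3 cis (chiral); OH trans, NH3 cis.
One of these lacks any improper symmetry element and so occurs as an enantiomeric pair, giving 3 + 1 = 4 stereoisomers in total.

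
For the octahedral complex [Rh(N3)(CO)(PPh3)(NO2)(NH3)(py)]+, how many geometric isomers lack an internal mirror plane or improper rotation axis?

In an octahedral complex each vertex has one trans partner and four cis neighbours.
Placing the ligands in turn and identifying arrangements related by rotation or reflection leaves 15 distinct geometric isomers.
Of these, 15 lack any improper symmetry element and so occur as enantiomeric pairs, giving 15 + 15 = 30 stereoisomers in total.

15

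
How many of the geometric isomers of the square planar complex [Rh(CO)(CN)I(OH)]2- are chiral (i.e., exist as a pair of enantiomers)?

0

In a square planar complex each vertex has one trans partner and two cis neighbours.
Working through the distinct placements yields 3 geometric isomers: (CN/I trans, CO/OH trans); (CN/OH trans, CO/I trans); (CN/CO trans, I/OH trans).
Each arrangement has an internal mirror plane or centre of symmetry, so none is chiral.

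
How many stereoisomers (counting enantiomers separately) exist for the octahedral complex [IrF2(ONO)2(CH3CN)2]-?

6

In an octahedral complex each vertex has one trans partner and four cis neighbours.
Working through the distinct placements yields 5 geometric isomers: F trans, ONO trans, CH3CN trans; F cis, ONO cis, CH3CN trans; F cis, ONO trans, CH3CN cis; F cis, ONO cis, CH3CN cis (chiral); F trans, ONO cis, CH3CN cis.
One of these lacks any improper symmetry element and so occurs as an enantiomeric pair, giving 5 + 1 = 6 stereoisomers in total.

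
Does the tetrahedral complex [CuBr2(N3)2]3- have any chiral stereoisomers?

no

In a tetrahedral complex all four positions are equivalent and every pair of ligands is adjacent — there is no cis/trans distinction.
Only one geometric arrangement is possible.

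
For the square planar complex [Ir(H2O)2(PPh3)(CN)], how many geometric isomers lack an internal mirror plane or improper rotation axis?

A square has two trans pairs of vertices; adjacent vertices are cis.
Working through the distinct placements yields 2 geometric isomers: H2O cis; H2O trans.
Each arrangement has an internal mirror plane or centre of symmetry, so none is chiral.

0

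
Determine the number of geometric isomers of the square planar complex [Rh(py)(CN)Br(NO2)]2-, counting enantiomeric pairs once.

A square has two trans pairs of vertices; adjacent vertices are cis.
There are 3 geometric isomers: (Br/NO2 trans, CN/py trans); (Br/py trans, CN/NO2 trans); (Br/CN trans, NO2/py trans).

3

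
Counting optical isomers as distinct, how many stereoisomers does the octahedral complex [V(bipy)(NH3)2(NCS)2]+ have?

The six octahedral sites form three mutually perpendicular trans pairs.
Each bipy is bidentate and must span two cis positions.
Working through the distinct placements yields 3 geometric isomers: NH3 cis, NCS trans; NH3 cis, NCS cis (chiral); NH3 trans, NCS cis.
One of these lacks any improper symmetry element and so occurs as an enantiomeric pair, giving 3 + 1 = 4 stereoisomers in total.

4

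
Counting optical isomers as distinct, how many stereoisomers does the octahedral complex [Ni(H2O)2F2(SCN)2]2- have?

6

In an octahedral complex each vertex has one trans partner and four cis neighbours.
Systematic placement gives 5 geometric isomers: H2O trans, F trans, SCN trans; H2O cis, F trans, SCN cis; H2O cis, F cis, SCN trans; H2O cis, F cis, SCN cis (chiral); H2O trans, F cis, SCN cis.
One of these lacks any improper symmetry element and so occurs as an enantiomeric pair, giving 5 + 1 = 6 stereoisomers in total.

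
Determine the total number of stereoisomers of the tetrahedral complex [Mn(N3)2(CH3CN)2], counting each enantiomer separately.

1

Only one geometric arrangement is possible.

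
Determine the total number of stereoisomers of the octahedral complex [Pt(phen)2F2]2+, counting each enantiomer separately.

3

An octahedron has six vertices in three trans pairs; every non-trans pair is cis.
Each phen is bidentate and must span two cis positions.
Working through the distinct placements yields 2 geometric isomers: F trans; F cis (chiral).
One of these lacks any improper symmetry element and so occurs as an enantiomeric pair, giving 2 + 1 = 3 stereoisomers in total.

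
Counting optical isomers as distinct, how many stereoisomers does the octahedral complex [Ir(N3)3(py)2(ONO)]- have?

3

The six octahedral sites form three mutually perpendicular trans pairs.
Working through the distinct placements yields 3 geometric isomers: N3 mer, py trans; N3 mer, py cis; N3 fac, py cis.
Each arrangement has an internal mirror plane or centre of symmetry, so none is chiral.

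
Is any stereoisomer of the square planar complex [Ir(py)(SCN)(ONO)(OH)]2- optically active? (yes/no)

no

There are 3 geometric isomers: (OH/SCN trans, ONO/py trans); (OH/py trans, ONO/SCN trans); (OH/ONO trans, SCN/py trans).
Each arrangement has an internal mirror plane or centre of symmetry, so none is chiral.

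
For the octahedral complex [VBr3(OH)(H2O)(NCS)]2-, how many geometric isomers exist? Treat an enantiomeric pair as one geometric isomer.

4

The six octahedral sites form three mutually perpendicular trans pairs.
There are 4 geometric isomers: Br mer (3 arrangements); Br fac (chiral).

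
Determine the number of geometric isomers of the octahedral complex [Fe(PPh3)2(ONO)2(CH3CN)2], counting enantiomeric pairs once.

The distinct arrangements are (5 in all): PPh3 trans, ONO trans, CH3CN trans; PPh3 cis, ONO cis, CH3CN trans; PPh3 trans, ONO cis, CH3CN cis; PPh3 cis, ONO cis, CH3CN cis (chiral); PPh3 cis, ONO trans, CH3CN cis.

5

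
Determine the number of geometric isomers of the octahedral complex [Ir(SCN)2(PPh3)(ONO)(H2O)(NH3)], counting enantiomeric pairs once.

In an octahedral complex each vertex has one trans partner and four cis neighbours.
Systematic enumeration (placing each ligand type in turn and discarding arrangements equivalent by rotation or reflection) gives 9 geometric isomers.

9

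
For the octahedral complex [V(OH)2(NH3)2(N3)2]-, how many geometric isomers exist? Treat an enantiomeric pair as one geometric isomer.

An octahedron has six vertices in three trans pairs; every non-trans pair is cis.
The distinct arrangements are (5 in all): OH trans, NH3 trans, N3 trans; OH cis, NH3 cis, N3 trans; OH trans, NH3 cis, N3 cis; OH cis, NH3 cis, N3 cis (chiral); OH cis, NH3 trans, N3 cis.

5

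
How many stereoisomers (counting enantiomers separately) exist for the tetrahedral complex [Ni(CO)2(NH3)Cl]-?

1

Only one geometric arrangement is possible.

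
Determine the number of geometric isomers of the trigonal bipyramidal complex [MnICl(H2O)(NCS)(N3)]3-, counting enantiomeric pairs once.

10

In a trigonal bipyramid the two axial positions differ from the three equatorial ones.
Systematic enumeration (placing each ligand type in turn and discarding arrangements equivalent by rotation or reflection) gives 10 geometric isomers.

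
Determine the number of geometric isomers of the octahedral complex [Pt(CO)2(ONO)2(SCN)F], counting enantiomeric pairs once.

6

Systematic placement gives 6 geometric isomers: CO trans, ONO cis; CO trans, ONO trans; CO cis, ONO cis (3 arrangements, 2 chiral); CO cis, ONO trans.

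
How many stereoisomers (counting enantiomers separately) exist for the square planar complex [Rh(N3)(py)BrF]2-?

3

The distinct arrangements are (3 in all): (Br/N3 trans, F/py trans); (Br/py trans, F/N3 trans); (Br/F trans, N3/py trans).
Each arrangement has an internal mirror plane or centre of symmetry, so none is chiral.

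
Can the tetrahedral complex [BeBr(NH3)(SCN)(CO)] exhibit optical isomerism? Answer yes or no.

yes

All four vertices of a tetrahedron are equivalent and mutually adjacent, so cis/trans isomerism cannot arise.
Only one geometric arrangement is possible; it has no improper symmetry element, so it exists as a pair of enantiomers (2 stereoisomers).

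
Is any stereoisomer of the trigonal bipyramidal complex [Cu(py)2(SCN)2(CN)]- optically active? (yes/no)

yes

A trigonal bipyramid has two axial and three equatorial sites, which are chemically inequivalent.
Exhaustive case analysis gives 5 geometric isomers.
One of these lacks any improper symmetry element and so occurs as an enantiomeric pair, giving 5 + 1 = 6 stereoisomers in total.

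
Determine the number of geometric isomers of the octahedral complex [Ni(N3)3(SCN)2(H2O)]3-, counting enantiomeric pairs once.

An octahedron has six vertices in three trans pairs; every non-trans pair is cis.
There are 3 geometric isomers: N3 mer, SCN trans; N3 fac, SCN cis; N3 mer, SCN cis.

3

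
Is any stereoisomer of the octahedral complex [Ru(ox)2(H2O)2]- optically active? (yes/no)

An octahedron has six vertices in three trans pairs; every non-trans pair is cis.
Each ox is bidentate and must span two cis positions.
The distinct arrangements are (2 in all): H2O trans; H2O cis (chiral).
One of these lacks any improper symmetry element and so occurs as an enantiomeric pair, giving 2 + 1 = 3 stereoisomers in total.

yes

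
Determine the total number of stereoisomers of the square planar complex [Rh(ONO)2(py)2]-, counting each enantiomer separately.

2

A square has two trans pairs of vertices; adjacent vertices are cis.
There are 2 geometric isomers: ONO cis; ONO trans.
Each arrangement has an internal mirror plane or centre of symmetry, so none is chiral.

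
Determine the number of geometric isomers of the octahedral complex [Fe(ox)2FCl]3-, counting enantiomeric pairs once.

2

Each ox is bidentate and must span two cis positions.
Systematic placement gives 2 geometric isomers: F and Cl mutually trans; F and Cl mutually cis (chiral).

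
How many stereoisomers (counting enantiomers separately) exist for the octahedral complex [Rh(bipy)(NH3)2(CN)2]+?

In an octahedral complex each vertex has one trans partner and four cis neighbours.
Each bipy is bidentate and must span two cis positions.
Systematic placement gives 3 geometric isomers: NH3 cis, CN trans; NH3 cis, CN cis (chiral); NH3 trans, CN cis.
One of these lacks any improper symmetry element and so occurs as an enantiomeric pair, giving 3 + 1 = 4 stereoisomers in total.

4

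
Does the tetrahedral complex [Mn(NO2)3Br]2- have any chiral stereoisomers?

In a tetrahedral complex all four positions are equivalent and every pair of ligands is adjacent — there is no cis/trans distinction.
Only one geometric arrangement is possible.

no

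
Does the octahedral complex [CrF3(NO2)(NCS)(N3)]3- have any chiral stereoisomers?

The six octahedral sites form three mutually perpendicular trans pairs.
Systematic placement gives 4 geometric isomers: F mer (3 arrangements); F fac (chiral).
One of these lacks any improper symmetry element and so occurs as an enantiomeric pair, giving 4 + 1 = 5 stereoisomers in total.

yes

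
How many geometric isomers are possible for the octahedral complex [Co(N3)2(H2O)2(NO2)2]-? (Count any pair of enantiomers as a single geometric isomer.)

5

The six octahedral sites form three mutually perpendicular trans pairs.
There are 5 geometric isomers: N3 trans, H2O trans, NO2 trans; N3 cis, H2O trans, NO2 cis; N3 cis, H2O cis, NO2 trans; N3 cis, H2O cis, NO2 cis (chiral); N3 trans, H2O cis, NO2 cis.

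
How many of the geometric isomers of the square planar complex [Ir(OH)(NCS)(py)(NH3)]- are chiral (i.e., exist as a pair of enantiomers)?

In a square planar complex each vertex has one trans partner and two cis neighbours.
There are 3 geometric isomers: (NCS/OH trans, NH3/py trans); (NCS/py trans, NH3/OH trans); (NCS/NH3 trans, OH/py trans).
Each arrangement has an internal mirror plane or centre of symmetry, so none is chiral.

0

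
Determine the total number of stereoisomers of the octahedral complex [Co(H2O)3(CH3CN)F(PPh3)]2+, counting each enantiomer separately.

5

An octahedron has six vertices in three trans pairs; every non-trans pair is cis.
There are 4 geometric isomers: H2O mer (3 arrangements); H2O fac (chiral).
One of these lacks any improper symmetry element and so occurs as an enantiomeric pair, giving 4 + 1 = 5 stereoisomers in total.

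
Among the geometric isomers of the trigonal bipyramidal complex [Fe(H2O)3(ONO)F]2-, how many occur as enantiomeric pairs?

In a trigonal bipyramid the two axial positions differ from the three equatorial ones.
There are 4 geometric isomers: ONO equatorial, F axial; ONO axial, F axial; ONO equatorial, F equatorial; ONO axial, F equatorial.
Each arrangement has an internal mirror plane or centre of symmetry, so none is chiral.

0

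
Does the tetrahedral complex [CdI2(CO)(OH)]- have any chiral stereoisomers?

In a tetrahedral complex all four positions are equivalent and every pair of ligands is adjacent — there is no cis/trans distinction.
Only one geometric arrangement is possible.

no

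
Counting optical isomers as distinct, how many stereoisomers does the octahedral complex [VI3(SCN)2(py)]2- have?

3

In an octahedral complex each vertex has one trans partner and four cis neighbours.
Systematic placement gives 3 geometric isomers: I mer, SCN cis; I mer, SCN trans; I fac, SCN cis.
Each arrangement has an internal mirror plane or centre of symmetry, so none is chiral.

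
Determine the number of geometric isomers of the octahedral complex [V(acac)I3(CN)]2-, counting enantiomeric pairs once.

2

In an octahedral complex each vertex has one trans partner and four cis neighbours.
Each acac is bidentate and must span two cis positions.
The distinct arrangements are (2 in all): I fac; I mer.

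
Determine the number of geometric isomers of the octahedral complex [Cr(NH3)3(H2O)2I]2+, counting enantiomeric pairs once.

3

The six octahedral sites form three mutually perpendicular trans pairs.
Working through the distinct placements yields 3 geometric isomers: NH3 mer, H2O trans; NH3 mer, H2O cis; NH3 fac, H2O cis.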